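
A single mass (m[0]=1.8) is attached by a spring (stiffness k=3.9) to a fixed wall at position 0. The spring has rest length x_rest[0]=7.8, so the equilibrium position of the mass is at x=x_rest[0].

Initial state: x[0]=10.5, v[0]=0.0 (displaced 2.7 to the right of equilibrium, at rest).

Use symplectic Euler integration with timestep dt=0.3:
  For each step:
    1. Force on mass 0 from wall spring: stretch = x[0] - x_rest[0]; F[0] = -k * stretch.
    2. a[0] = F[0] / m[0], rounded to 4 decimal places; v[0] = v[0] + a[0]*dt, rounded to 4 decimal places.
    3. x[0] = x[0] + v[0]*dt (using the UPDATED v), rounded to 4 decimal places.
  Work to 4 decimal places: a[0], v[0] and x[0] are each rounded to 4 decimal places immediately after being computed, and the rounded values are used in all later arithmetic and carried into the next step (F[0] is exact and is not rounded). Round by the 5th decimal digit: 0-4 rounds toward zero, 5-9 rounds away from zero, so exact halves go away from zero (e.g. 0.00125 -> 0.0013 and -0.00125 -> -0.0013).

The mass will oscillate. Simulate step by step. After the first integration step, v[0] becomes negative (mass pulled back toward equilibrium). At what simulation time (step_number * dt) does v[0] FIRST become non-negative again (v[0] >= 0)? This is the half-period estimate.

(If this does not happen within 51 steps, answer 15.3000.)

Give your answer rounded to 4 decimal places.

Answer: 2.4000

Derivation:
Step 0: x=[10.5000] v=[0.0000]
Step 1: x=[9.9735] v=[-1.7550]
Step 2: x=[9.0232] v=[-3.1678]
Step 3: x=[7.8343] v=[-3.9629]
Step 4: x=[6.6387] v=[-3.9852]
Step 5: x=[5.6696] v=[-3.2303]
Step 6: x=[5.1160] v=[-1.8455]
Step 7: x=[5.0857] v=[-0.1009]
Step 8: x=[5.5847] v=[1.6634]
First v>=0 after going negative at step 8, time=2.4000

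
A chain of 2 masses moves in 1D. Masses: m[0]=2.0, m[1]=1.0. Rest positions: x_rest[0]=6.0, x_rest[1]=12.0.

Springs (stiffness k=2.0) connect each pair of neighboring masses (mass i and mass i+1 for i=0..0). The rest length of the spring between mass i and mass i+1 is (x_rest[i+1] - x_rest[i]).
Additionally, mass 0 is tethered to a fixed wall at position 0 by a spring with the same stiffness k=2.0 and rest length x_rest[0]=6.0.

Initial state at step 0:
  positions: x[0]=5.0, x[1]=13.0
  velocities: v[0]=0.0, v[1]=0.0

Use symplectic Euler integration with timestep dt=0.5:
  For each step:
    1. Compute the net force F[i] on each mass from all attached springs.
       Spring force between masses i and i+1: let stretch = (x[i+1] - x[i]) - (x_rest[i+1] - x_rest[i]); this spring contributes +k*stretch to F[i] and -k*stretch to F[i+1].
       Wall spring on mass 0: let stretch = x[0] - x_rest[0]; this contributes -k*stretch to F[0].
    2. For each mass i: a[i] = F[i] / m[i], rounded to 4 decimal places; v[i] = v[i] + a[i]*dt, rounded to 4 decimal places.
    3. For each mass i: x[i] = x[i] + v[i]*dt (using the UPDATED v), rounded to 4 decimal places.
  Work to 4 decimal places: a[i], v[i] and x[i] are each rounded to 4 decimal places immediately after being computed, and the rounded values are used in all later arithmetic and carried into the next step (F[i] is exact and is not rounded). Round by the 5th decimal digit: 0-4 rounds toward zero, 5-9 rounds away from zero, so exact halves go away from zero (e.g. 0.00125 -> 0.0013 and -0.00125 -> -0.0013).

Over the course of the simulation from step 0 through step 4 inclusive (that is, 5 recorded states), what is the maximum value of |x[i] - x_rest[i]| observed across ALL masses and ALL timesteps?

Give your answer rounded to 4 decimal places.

Answer: 1.3750

Derivation:
Step 0: x=[5.0000 13.0000] v=[0.0000 0.0000]
Step 1: x=[5.7500 12.0000] v=[1.5000 -2.0000]
Step 2: x=[6.6250 10.8750] v=[1.7500 -2.2500]
Step 3: x=[6.9063 10.6250] v=[0.5625 -0.5000]
Step 4: x=[6.3907 11.5157] v=[-1.0313 1.7813]
Max displacement = 1.3750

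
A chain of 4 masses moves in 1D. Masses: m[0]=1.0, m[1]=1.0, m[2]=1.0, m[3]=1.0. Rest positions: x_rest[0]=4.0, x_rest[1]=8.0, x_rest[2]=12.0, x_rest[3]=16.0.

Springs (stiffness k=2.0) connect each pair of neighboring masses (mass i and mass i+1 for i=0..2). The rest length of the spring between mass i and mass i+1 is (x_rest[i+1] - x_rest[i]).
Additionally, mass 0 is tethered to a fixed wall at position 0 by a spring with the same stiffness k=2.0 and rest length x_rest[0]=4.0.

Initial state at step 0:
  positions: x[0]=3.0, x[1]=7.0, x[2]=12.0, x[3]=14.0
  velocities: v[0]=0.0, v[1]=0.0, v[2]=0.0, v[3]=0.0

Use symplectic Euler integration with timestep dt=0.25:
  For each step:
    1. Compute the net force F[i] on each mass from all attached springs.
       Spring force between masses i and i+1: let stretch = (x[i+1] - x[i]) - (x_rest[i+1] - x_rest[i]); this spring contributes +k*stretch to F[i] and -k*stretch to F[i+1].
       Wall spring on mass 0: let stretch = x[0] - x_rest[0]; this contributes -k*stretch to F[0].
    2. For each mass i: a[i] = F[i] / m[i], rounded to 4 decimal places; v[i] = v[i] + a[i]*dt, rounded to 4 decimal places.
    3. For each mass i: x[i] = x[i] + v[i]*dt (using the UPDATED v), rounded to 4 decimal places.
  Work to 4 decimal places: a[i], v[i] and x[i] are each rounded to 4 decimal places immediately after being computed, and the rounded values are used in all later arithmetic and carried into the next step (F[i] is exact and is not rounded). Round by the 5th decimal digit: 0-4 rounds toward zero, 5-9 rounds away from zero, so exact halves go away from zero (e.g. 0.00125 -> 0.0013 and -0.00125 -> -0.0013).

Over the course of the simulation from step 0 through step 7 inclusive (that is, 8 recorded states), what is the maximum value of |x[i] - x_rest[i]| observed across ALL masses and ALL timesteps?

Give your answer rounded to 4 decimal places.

Step 0: x=[3.0000 7.0000 12.0000 14.0000] v=[0.0000 0.0000 0.0000 0.0000]
Step 1: x=[3.1250 7.1250 11.6250 14.2500] v=[0.5000 0.5000 -1.5000 1.0000]
Step 2: x=[3.3594 7.3125 11.0156 14.6719] v=[0.9375 0.7500 -2.4375 1.6875]
Step 3: x=[3.6680 7.4688 10.4004 15.1368] v=[1.2344 0.6250 -2.4609 1.8594]
Step 4: x=[3.9932 7.5164 10.0108 15.5096] v=[1.3008 0.1904 -1.5585 1.4912]
Step 5: x=[4.2597 7.4354 9.9967 15.6951] v=[1.0658 -0.3240 -0.0563 0.7418]
Step 6: x=[4.3907 7.2776 10.3748 15.6683] v=[0.5238 -0.6312 1.5123 -0.1074]
Step 7: x=[4.3337 7.1461 11.0274 15.4798] v=[-0.2281 -0.5261 2.6105 -0.7542]
Max displacement = 2.0033

Answer: 2.0033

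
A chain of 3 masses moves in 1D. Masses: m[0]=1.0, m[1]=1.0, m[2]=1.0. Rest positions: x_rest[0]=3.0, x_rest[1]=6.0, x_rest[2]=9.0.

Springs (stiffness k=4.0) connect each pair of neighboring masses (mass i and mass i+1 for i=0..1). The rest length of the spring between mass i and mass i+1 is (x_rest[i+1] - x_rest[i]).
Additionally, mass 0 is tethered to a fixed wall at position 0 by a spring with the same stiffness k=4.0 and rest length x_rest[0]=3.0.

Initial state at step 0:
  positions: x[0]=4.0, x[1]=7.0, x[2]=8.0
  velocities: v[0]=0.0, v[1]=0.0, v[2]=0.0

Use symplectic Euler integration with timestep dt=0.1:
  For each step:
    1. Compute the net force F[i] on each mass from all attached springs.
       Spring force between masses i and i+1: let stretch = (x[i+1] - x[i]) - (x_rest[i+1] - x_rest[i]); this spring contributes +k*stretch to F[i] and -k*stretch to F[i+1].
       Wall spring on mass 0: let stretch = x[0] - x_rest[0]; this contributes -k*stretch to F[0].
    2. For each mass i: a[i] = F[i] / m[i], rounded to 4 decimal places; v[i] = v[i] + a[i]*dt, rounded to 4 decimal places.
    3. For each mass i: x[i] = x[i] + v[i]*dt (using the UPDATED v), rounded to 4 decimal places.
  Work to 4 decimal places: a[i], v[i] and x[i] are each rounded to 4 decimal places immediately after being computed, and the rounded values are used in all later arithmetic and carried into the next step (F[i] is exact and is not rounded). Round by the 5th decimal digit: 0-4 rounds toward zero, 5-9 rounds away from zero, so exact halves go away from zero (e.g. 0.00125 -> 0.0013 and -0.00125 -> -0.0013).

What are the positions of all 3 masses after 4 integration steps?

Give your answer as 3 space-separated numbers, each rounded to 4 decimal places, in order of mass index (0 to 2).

Answer: 3.6022 6.3138 8.7080

Derivation:
Step 0: x=[4.0000 7.0000 8.0000] v=[0.0000 0.0000 0.0000]
Step 1: x=[3.9600 6.9200 8.0800] v=[-0.4000 -0.8000 0.8000]
Step 2: x=[3.8800 6.7680 8.2336] v=[-0.8000 -1.5200 1.5360]
Step 3: x=[3.7603 6.5591 8.4486] v=[-1.1968 -2.0890 2.1498]
Step 4: x=[3.6022 6.3138 8.7080] v=[-1.5814 -2.4527 2.5940]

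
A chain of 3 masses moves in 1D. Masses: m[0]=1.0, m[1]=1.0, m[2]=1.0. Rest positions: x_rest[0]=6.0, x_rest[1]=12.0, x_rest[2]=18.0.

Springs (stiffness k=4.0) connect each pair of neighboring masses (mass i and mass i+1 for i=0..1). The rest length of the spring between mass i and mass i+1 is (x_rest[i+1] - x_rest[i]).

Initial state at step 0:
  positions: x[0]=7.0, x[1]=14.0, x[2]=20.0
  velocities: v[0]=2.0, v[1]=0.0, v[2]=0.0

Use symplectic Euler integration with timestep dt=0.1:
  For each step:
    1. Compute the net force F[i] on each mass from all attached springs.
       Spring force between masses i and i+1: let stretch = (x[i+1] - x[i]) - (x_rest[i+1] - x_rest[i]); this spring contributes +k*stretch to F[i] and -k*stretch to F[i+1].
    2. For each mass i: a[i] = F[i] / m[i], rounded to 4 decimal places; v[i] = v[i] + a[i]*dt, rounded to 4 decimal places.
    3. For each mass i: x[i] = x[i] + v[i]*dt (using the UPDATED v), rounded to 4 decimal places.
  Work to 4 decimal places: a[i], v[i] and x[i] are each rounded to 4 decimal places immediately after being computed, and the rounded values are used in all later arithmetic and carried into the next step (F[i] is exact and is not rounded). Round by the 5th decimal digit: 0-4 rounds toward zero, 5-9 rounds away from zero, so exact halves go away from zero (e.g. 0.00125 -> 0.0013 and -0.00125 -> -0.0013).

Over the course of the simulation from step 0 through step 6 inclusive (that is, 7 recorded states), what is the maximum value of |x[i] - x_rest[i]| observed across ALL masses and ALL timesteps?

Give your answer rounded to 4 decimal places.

Answer: 2.5949

Derivation:
Step 0: x=[7.0000 14.0000 20.0000] v=[2.0000 0.0000 0.0000]
Step 1: x=[7.2400 13.9600 20.0000] v=[2.4000 -0.4000 0.0000]
Step 2: x=[7.5088 13.8928 19.9984] v=[2.6880 -0.6720 -0.0160]
Step 3: x=[7.7930 13.8145 19.9926] v=[2.8416 -0.7834 -0.0582]
Step 4: x=[8.0780 13.7424 19.9797] v=[2.8502 -0.7208 -0.1294]
Step 5: x=[8.3496 13.6932 19.9573] v=[2.7160 -0.4916 -0.2243]
Step 6: x=[8.5949 13.6809 19.9243] v=[2.4534 -0.1234 -0.3299]
Max displacement = 2.5949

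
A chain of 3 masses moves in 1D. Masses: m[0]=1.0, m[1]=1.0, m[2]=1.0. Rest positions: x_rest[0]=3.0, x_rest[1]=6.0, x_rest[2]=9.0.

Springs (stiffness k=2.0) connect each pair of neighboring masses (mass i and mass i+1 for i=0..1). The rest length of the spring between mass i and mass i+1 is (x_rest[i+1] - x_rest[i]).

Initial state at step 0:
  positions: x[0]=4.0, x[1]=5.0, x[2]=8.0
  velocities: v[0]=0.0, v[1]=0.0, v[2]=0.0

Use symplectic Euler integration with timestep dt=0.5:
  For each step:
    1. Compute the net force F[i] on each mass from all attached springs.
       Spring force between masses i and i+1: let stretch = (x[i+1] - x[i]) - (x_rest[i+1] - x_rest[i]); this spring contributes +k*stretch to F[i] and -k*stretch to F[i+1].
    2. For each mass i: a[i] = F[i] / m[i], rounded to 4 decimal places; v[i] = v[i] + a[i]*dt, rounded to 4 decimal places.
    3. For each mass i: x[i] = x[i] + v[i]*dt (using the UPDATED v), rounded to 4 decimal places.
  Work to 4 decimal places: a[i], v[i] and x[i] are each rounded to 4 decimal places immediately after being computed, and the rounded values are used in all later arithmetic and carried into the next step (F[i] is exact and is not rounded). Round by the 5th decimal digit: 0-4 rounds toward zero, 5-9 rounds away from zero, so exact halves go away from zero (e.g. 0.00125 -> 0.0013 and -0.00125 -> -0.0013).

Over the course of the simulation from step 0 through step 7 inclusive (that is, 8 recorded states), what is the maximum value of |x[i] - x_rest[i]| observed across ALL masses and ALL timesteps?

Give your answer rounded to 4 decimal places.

Step 0: x=[4.0000 5.0000 8.0000] v=[0.0000 0.0000 0.0000]
Step 1: x=[3.0000 6.0000 8.0000] v=[-2.0000 2.0000 0.0000]
Step 2: x=[2.0000 6.5000 8.5000] v=[-2.0000 1.0000 1.0000]
Step 3: x=[1.7500 5.7500 9.5000] v=[-0.5000 -1.5000 2.0000]
Step 4: x=[2.0000 4.8750 10.1250] v=[0.5000 -1.7500 1.2500]
Step 5: x=[2.1875 5.1875 9.6250] v=[0.3750 0.6250 -1.0000]
Step 6: x=[2.3750 6.2188 8.4063] v=[0.3750 2.0625 -2.4375]
Step 7: x=[2.9844 6.4219 7.5938] v=[1.2188 0.4062 -1.6250]
Max displacement = 1.4062

Answer: 1.4062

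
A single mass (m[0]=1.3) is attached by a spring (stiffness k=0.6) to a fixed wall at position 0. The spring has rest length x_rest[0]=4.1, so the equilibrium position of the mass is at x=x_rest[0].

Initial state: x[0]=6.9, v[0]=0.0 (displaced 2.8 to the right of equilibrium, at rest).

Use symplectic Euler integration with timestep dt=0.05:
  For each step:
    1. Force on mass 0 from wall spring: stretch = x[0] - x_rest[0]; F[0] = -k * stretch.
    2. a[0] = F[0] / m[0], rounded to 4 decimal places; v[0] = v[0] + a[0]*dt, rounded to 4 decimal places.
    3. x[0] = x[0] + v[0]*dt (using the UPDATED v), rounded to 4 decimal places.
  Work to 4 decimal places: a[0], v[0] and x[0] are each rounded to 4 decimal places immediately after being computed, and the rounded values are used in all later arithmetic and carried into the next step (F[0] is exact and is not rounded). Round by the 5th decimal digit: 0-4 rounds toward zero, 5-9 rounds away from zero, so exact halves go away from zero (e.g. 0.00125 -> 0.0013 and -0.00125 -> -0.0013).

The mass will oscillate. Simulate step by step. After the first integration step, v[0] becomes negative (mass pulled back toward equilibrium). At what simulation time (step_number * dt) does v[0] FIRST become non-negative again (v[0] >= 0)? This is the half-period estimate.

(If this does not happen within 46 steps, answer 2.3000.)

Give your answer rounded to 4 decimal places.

Step 0: x=[6.9000] v=[0.0000]
Step 1: x=[6.8968] v=[-0.0646]
Step 2: x=[6.8903] v=[-0.1291]
Step 3: x=[6.8806] v=[-0.1935]
Step 4: x=[6.8677] v=[-0.2577]
Step 5: x=[6.8516] v=[-0.3216]
Step 6: x=[6.8323] v=[-0.3851]
Step 7: x=[6.8099] v=[-0.4482]
Step 8: x=[6.7844] v=[-0.5107]
Step 9: x=[6.7558] v=[-0.5727]
Step 10: x=[6.7241] v=[-0.6340]
Step 11: x=[6.6894] v=[-0.6946]
Step 12: x=[6.6517] v=[-0.7544]
Step 13: x=[6.6110] v=[-0.8133]
Step 14: x=[6.5674] v=[-0.8712]
Step 15: x=[6.5210] v=[-0.9281]
Step 16: x=[6.4718] v=[-0.9840]
Step 17: x=[6.4199] v=[-1.0387]
Step 18: x=[6.3653] v=[-1.0922]
Step 19: x=[6.3081] v=[-1.1445]
Step 20: x=[6.2483] v=[-1.1955]
Step 21: x=[6.1860] v=[-1.2451]
Step 22: x=[6.1213] v=[-1.2932]
Step 23: x=[6.0543] v=[-1.3398]
Step 24: x=[5.9851] v=[-1.3849]
Step 25: x=[5.9137] v=[-1.4284]
Step 26: x=[5.8402] v=[-1.4703]
Step 27: x=[5.7647] v=[-1.5105]
Step 28: x=[5.6873] v=[-1.5489]
Step 29: x=[5.6080] v=[-1.5855]
Step 30: x=[5.5270] v=[-1.6203]
Step 31: x=[5.4443] v=[-1.6532]
Step 32: x=[5.3601] v=[-1.6842]
Step 33: x=[5.2744] v=[-1.7133]
Step 34: x=[5.1874] v=[-1.7404]
Step 35: x=[5.0991] v=[-1.7655]
Step 36: x=[5.0097] v=[-1.7886]
Step 37: x=[4.9192] v=[-1.8096]
Step 38: x=[4.8278] v=[-1.8285]
Step 39: x=[4.7355] v=[-1.8453]
Step 40: x=[4.6425] v=[-1.8600]
Step 41: x=[4.5489] v=[-1.8725]
Step 42: x=[4.4548] v=[-1.8829]
Step 43: x=[4.3602] v=[-1.8911]
Step 44: x=[4.2653] v=[-1.8971]
Step 45: x=[4.1703] v=[-1.9009]
Step 46: x=[4.0752] v=[-1.9025]
v[0] did not become non-negative within 46 steps; using fallback time=2.3000

Answer: 2.3000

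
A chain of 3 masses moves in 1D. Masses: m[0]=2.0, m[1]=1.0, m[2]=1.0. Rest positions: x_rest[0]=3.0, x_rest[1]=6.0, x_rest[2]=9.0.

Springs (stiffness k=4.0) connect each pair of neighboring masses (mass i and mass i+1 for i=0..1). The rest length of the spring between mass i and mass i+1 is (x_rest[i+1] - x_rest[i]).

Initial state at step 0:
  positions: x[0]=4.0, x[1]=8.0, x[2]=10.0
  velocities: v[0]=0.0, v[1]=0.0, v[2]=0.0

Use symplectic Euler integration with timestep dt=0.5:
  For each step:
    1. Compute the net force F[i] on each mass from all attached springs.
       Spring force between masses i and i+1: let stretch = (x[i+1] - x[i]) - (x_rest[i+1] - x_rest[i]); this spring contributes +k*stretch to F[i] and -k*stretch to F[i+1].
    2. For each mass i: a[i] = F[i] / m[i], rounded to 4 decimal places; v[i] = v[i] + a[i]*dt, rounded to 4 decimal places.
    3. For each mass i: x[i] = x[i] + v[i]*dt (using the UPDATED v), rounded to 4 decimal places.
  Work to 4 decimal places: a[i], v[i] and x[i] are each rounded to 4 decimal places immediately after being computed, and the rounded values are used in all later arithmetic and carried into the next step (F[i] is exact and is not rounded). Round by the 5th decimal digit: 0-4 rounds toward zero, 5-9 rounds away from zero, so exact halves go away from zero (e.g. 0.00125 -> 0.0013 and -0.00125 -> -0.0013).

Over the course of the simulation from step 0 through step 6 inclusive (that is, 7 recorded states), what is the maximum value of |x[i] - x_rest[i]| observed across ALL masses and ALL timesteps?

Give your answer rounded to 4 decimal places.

Step 0: x=[4.0000 8.0000 10.0000] v=[0.0000 0.0000 0.0000]
Step 1: x=[4.5000 6.0000 11.0000] v=[1.0000 -4.0000 2.0000]
Step 2: x=[4.2500 7.5000 10.0000] v=[-0.5000 3.0000 -2.0000]
Step 3: x=[4.1250 8.2500 9.5000] v=[-0.2500 1.5000 -1.0000]
Step 4: x=[4.5625 6.1250 10.7500] v=[0.8750 -4.2500 2.5000]
Step 5: x=[4.2813 7.0625 10.3750] v=[-0.5625 1.8750 -0.7500]
Step 6: x=[3.8907 8.5313 9.6875] v=[-0.7813 2.9376 -1.3750]
Max displacement = 2.5313

Answer: 2.5313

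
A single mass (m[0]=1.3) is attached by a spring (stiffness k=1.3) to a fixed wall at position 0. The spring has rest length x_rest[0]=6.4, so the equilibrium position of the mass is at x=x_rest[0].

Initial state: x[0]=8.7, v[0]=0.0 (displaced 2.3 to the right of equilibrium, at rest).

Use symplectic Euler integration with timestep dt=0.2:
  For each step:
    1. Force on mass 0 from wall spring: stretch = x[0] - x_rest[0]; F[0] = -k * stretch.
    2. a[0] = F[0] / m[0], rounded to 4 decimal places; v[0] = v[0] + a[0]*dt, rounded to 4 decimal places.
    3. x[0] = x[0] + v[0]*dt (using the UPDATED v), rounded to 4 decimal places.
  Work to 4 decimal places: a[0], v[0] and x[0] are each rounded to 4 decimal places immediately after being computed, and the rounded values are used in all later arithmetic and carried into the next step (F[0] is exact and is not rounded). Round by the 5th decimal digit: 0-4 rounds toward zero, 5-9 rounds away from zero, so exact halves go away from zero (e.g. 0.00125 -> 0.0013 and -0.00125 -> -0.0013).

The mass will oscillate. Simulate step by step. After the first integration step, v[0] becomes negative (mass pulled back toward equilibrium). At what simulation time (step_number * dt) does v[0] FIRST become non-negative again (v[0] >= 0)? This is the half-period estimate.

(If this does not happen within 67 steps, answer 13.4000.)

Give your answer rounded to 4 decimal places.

Step 0: x=[8.7000] v=[0.0000]
Step 1: x=[8.6080] v=[-0.4600]
Step 2: x=[8.4277] v=[-0.9016]
Step 3: x=[8.1663] v=[-1.3071]
Step 4: x=[7.8342] v=[-1.6604]
Step 5: x=[7.4448] v=[-1.9472]
Step 6: x=[7.0136] v=[-2.1562]
Step 7: x=[6.5578] v=[-2.2789]
Step 8: x=[6.0957] v=[-2.3105]
Step 9: x=[5.6458] v=[-2.2496]
Step 10: x=[5.2260] v=[-2.0988]
Step 11: x=[4.8532] v=[-1.8640]
Step 12: x=[4.5423] v=[-1.5546]
Step 13: x=[4.3057] v=[-1.1831]
Step 14: x=[4.1529] v=[-0.7642]
Step 15: x=[4.0899] v=[-0.3148]
Step 16: x=[4.1193] v=[0.1472]
First v>=0 after going negative at step 16, time=3.2000

Answer: 3.2000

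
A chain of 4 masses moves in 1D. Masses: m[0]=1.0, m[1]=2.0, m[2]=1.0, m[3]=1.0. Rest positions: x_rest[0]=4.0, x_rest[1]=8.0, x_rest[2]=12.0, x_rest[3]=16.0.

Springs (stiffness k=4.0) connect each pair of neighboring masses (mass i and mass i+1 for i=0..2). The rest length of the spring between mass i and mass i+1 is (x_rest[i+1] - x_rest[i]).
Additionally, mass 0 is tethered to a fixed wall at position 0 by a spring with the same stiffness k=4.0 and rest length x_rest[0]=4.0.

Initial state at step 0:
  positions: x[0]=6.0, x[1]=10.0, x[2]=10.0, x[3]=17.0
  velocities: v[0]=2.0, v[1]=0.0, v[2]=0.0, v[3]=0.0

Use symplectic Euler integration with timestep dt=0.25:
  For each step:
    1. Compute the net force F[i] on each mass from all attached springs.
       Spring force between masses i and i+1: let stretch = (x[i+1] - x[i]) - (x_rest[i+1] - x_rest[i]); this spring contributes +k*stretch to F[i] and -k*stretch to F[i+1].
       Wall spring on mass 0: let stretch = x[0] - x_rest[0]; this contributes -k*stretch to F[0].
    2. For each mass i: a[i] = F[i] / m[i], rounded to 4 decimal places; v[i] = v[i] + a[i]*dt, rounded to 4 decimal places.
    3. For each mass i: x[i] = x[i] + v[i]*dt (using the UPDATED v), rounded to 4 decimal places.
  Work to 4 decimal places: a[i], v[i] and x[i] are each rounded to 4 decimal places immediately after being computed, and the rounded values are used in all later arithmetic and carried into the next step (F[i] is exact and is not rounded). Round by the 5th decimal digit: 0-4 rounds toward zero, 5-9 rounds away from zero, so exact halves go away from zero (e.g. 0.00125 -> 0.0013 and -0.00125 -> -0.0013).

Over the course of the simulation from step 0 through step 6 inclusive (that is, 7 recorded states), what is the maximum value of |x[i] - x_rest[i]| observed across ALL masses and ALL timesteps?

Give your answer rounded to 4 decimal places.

Step 0: x=[6.0000 10.0000 10.0000 17.0000] v=[2.0000 0.0000 0.0000 0.0000]
Step 1: x=[6.0000 9.5000 11.7500 16.2500] v=[0.0000 -2.0000 7.0000 -3.0000]
Step 2: x=[5.3750 8.8438 14.0625 15.3750] v=[-2.5000 -2.6250 9.2500 -3.5000]
Step 3: x=[4.2735 8.4063 15.3985 15.1719] v=[-4.4062 -1.7501 5.3438 -0.8125]
Step 4: x=[3.1368 8.3262 14.9298 16.0254] v=[-4.5469 -0.3204 -1.8750 3.4141]
Step 5: x=[2.5132 8.4229 13.0841 17.6050] v=[-2.4943 0.3867 -7.3830 6.3185]
Step 6: x=[2.7388 8.3635 11.2033 19.0544] v=[0.9022 -0.2376 -7.5233 5.7976]
Max displacement = 3.3985

Answer: 3.3985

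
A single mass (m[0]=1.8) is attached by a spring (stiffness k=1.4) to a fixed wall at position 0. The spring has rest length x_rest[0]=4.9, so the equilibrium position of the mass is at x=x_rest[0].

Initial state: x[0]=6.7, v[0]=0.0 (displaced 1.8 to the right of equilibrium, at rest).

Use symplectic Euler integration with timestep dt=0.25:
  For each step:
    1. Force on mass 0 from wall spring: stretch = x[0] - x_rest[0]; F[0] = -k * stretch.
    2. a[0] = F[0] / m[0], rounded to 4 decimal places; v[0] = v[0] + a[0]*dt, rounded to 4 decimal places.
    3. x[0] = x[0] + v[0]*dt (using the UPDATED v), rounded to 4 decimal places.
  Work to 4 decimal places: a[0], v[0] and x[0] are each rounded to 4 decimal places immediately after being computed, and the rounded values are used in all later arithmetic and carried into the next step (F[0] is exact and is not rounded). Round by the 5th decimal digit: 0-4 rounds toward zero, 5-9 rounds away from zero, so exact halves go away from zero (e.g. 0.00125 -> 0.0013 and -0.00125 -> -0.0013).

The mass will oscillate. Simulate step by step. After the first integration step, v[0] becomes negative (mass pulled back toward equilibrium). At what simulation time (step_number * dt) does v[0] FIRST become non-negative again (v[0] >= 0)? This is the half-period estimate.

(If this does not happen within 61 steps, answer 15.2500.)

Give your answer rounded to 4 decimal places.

Step 0: x=[6.7000] v=[0.0000]
Step 1: x=[6.6125] v=[-0.3500]
Step 2: x=[6.4418] v=[-0.6830]
Step 3: x=[6.1961] v=[-0.9828]
Step 4: x=[5.8874] v=[-1.2348]
Step 5: x=[5.5307] v=[-1.4268]
Step 6: x=[5.1434] v=[-1.5494]
Step 7: x=[4.7442] v=[-1.5967]
Step 8: x=[4.3526] v=[-1.5664]
Step 9: x=[3.9876] v=[-1.4600]
Step 10: x=[3.6670] v=[-1.2826]
Step 11: x=[3.4063] v=[-1.0429]
Step 12: x=[3.2182] v=[-0.7525]
Step 13: x=[3.1118] v=[-0.4255]
Step 14: x=[3.0924] v=[-0.0778]
Step 15: x=[3.1608] v=[0.2737]
First v>=0 after going negative at step 15, time=3.7500

Answer: 3.7500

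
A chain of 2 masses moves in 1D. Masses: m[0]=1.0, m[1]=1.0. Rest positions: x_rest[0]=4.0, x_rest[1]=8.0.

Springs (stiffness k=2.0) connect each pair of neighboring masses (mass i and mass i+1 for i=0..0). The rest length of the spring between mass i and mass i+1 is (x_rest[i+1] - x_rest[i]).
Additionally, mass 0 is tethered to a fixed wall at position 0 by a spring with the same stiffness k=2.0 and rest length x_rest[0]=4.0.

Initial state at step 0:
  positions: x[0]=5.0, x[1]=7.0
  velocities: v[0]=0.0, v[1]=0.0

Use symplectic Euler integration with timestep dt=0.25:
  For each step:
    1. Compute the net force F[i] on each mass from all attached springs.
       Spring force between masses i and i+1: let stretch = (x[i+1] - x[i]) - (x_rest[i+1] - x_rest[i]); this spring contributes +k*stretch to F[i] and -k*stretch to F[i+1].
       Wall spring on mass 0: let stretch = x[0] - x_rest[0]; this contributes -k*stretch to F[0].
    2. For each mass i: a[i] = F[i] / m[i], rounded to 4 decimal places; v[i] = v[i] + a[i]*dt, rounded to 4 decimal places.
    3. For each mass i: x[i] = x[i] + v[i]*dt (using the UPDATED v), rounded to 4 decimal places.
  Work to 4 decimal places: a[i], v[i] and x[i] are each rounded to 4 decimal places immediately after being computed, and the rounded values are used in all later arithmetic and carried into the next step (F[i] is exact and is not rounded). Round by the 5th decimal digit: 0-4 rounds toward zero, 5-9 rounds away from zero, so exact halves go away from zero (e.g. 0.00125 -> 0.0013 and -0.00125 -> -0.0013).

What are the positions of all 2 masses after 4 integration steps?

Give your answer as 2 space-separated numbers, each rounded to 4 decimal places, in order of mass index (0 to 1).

Step 0: x=[5.0000 7.0000] v=[0.0000 0.0000]
Step 1: x=[4.6250 7.2500] v=[-1.5000 1.0000]
Step 2: x=[4.0000 7.6719] v=[-2.5000 1.6875]
Step 3: x=[3.3340 8.1348] v=[-2.6641 1.8516]
Step 4: x=[2.8513 8.4976] v=[-1.9307 1.4512]

Answer: 2.8513 8.4976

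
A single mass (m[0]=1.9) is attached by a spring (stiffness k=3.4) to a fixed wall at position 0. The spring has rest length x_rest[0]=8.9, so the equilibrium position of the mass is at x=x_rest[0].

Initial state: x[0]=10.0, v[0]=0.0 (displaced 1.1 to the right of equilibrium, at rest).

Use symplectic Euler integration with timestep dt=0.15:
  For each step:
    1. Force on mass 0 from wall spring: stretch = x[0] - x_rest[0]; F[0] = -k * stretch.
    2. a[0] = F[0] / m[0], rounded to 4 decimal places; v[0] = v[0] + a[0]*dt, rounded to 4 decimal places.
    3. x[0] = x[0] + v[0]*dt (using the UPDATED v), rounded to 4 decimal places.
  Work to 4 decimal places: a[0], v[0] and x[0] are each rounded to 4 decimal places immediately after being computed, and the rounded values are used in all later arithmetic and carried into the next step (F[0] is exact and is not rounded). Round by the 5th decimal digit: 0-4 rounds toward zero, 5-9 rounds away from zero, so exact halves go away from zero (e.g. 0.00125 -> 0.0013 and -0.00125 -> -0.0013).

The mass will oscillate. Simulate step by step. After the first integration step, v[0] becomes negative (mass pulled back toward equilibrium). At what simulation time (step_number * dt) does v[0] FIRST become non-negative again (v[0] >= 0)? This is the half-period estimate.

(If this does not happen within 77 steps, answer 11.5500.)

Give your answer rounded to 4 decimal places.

Answer: 2.4000

Derivation:
Step 0: x=[10.0000] v=[0.0000]
Step 1: x=[9.9557] v=[-0.2953]
Step 2: x=[9.8689] v=[-0.5787]
Step 3: x=[9.7431] v=[-0.8388]
Step 4: x=[9.5833] v=[-1.0651]
Step 5: x=[9.3960] v=[-1.2485]
Step 6: x=[9.1888] v=[-1.3816]
Step 7: x=[8.9699] v=[-1.4591]
Step 8: x=[8.7482] v=[-1.4779]
Step 9: x=[8.5326] v=[-1.4372]
Step 10: x=[8.3318] v=[-1.3386]
Step 11: x=[8.1539] v=[-1.1861]
Step 12: x=[8.0060] v=[-0.9858]
Step 13: x=[7.8941] v=[-0.7458]
Step 14: x=[7.8227] v=[-0.4758]
Step 15: x=[7.7947] v=[-0.1866]
Step 16: x=[7.8112] v=[0.1101]
First v>=0 after going negative at step 16, time=2.4000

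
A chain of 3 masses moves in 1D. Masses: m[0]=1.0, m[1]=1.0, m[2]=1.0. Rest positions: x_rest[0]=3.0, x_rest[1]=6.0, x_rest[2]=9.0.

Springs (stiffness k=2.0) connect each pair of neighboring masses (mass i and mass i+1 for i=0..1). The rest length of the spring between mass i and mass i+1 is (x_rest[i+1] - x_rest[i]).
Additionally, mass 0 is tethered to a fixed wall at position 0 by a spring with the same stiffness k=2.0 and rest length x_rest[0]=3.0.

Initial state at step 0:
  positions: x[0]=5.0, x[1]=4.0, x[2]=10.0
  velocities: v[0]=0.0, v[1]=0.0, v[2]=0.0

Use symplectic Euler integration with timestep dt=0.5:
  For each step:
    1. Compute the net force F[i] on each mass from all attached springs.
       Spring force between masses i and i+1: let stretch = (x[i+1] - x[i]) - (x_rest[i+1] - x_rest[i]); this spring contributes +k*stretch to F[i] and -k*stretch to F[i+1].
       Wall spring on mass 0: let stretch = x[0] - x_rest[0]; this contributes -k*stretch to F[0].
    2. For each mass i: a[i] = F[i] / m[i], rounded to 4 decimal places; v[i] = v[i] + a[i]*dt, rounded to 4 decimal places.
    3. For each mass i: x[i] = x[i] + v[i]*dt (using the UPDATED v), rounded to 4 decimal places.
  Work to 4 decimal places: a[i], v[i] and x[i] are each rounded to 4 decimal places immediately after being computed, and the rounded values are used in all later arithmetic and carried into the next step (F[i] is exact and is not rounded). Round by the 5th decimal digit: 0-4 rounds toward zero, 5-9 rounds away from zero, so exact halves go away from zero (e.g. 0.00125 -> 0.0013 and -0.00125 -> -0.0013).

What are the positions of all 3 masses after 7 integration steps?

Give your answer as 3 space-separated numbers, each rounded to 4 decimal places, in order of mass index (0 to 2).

Step 0: x=[5.0000 4.0000 10.0000] v=[0.0000 0.0000 0.0000]
Step 1: x=[2.0000 7.5000 8.5000] v=[-6.0000 7.0000 -3.0000]
Step 2: x=[0.7500 8.7500 8.0000] v=[-2.5000 2.5000 -1.0000]
Step 3: x=[3.1250 5.6250 9.3750] v=[4.7500 -6.2500 2.7500]
Step 4: x=[5.1875 3.1250 10.3750] v=[4.1250 -5.0000 2.0000]
Step 5: x=[3.6250 5.2813 9.2500] v=[-3.1250 4.3125 -2.2500]
Step 6: x=[1.0782 8.5938 7.6407] v=[-5.0937 6.6249 -3.2187]
Step 7: x=[1.7501 7.6719 8.0079] v=[1.3437 -1.8438 0.7344]

Answer: 1.7501 7.6719 8.0079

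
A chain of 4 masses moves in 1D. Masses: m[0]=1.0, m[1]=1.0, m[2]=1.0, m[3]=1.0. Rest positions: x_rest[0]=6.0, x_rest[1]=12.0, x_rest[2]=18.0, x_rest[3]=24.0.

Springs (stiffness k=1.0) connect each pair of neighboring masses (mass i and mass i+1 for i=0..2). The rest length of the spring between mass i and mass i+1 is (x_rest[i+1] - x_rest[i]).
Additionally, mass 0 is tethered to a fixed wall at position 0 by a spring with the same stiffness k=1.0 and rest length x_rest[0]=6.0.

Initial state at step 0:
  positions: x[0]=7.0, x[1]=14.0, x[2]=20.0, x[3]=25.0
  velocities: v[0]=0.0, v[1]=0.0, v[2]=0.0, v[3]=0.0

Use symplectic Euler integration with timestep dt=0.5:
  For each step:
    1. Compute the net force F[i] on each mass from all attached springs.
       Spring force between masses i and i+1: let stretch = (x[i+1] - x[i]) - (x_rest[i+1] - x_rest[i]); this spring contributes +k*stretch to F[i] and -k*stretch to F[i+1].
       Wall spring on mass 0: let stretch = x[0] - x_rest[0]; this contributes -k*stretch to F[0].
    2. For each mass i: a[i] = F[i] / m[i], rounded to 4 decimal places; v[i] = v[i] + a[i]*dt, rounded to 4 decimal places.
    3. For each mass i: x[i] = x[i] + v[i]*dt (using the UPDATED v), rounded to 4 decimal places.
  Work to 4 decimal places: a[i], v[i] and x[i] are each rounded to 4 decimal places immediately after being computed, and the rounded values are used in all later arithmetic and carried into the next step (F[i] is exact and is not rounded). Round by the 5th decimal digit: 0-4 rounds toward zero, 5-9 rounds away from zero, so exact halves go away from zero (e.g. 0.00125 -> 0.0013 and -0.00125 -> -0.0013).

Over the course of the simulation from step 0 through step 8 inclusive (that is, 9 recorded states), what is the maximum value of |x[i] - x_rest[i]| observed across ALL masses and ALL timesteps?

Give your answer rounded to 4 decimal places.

Answer: 2.0274

Derivation:
Step 0: x=[7.0000 14.0000 20.0000 25.0000] v=[0.0000 0.0000 0.0000 0.0000]
Step 1: x=[7.0000 13.7500 19.7500 25.2500] v=[0.0000 -0.5000 -0.5000 0.5000]
Step 2: x=[6.9375 13.3125 19.3750 25.6250] v=[-0.1250 -0.8750 -0.7500 0.7500]
Step 3: x=[6.7344 12.7969 19.0469 25.9375] v=[-0.4063 -1.0313 -0.6563 0.6250]
Step 4: x=[6.3633 12.3281 18.8789 26.0274] v=[-0.7423 -0.9376 -0.3360 0.1797]
Step 5: x=[5.8925 12.0058 18.8603 25.8301] v=[-0.9416 -0.6446 -0.0372 -0.3946]
Step 6: x=[5.4769 11.8688 18.8706 25.3904] v=[-0.8312 -0.2740 0.0205 -0.8795]
Step 7: x=[5.2901 11.8843 18.7604 24.8207] v=[-0.3737 0.0310 -0.2205 -1.1394]
Step 8: x=[5.4293 11.9703 18.4462 24.2359] v=[0.2784 0.1720 -0.6284 -1.1696]
Max displacement = 2.0274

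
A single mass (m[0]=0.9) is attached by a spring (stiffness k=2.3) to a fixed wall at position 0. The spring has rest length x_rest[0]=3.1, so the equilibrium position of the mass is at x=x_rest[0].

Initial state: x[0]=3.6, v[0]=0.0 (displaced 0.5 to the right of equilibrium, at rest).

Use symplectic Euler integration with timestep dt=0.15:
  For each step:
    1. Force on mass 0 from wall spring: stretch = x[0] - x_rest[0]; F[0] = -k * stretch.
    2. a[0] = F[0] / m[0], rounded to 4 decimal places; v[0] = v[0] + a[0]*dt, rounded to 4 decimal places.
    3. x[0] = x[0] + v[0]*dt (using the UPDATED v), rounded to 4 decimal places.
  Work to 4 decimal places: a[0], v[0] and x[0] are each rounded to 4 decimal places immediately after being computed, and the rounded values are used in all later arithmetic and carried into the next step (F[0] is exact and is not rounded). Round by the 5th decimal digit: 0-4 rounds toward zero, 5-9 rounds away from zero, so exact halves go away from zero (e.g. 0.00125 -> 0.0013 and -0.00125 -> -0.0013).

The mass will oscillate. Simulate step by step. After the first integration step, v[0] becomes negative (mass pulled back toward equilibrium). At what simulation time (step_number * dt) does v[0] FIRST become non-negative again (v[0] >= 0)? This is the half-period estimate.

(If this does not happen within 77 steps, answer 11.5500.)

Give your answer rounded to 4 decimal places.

Step 0: x=[3.6000] v=[0.0000]
Step 1: x=[3.5712] v=[-0.1917]
Step 2: x=[3.5154] v=[-0.3723]
Step 3: x=[3.4357] v=[-0.5315]
Step 4: x=[3.3367] v=[-0.6602]
Step 5: x=[3.2241] v=[-0.7509]
Step 6: x=[3.1043] v=[-0.7985]
Step 7: x=[2.9843] v=[-0.8002]
Step 8: x=[2.8709] v=[-0.7558]
Step 9: x=[2.7707] v=[-0.6680]
Step 10: x=[2.6894] v=[-0.5418]
Step 11: x=[2.6317] v=[-0.3844]
Step 12: x=[2.6010] v=[-0.2049]
Step 13: x=[2.5990] v=[-0.0136]
Step 14: x=[2.6258] v=[0.1784]
First v>=0 after going negative at step 14, time=2.1000

Answer: 2.1000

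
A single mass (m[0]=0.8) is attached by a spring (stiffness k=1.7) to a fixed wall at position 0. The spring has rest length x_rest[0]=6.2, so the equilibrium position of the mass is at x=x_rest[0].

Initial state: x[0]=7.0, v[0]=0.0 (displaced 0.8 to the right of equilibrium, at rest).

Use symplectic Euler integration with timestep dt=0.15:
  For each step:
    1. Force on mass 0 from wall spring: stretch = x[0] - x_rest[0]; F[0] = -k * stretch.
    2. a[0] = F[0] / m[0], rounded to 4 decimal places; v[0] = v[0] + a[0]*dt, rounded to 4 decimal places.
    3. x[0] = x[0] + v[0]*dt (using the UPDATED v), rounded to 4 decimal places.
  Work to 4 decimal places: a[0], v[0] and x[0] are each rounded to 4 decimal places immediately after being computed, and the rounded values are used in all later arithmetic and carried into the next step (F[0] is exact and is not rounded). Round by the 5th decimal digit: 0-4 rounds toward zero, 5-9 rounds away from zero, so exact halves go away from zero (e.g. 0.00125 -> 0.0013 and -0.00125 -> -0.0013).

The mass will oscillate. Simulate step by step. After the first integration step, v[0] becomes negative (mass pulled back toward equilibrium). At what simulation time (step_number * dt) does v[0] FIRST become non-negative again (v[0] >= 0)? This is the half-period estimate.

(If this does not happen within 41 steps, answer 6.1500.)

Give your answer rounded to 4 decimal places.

Step 0: x=[7.0000] v=[0.0000]
Step 1: x=[6.9618] v=[-0.2550]
Step 2: x=[6.8871] v=[-0.4978]
Step 3: x=[6.7796] v=[-0.7168]
Step 4: x=[6.6444] v=[-0.9016]
Step 5: x=[6.4879] v=[-1.0433]
Step 6: x=[6.3176] v=[-1.1351]
Step 7: x=[6.1417] v=[-1.1726]
Step 8: x=[5.9686] v=[-1.1540]
Step 9: x=[5.8066] v=[-1.0802]
Step 10: x=[5.6634] v=[-0.9548]
Step 11: x=[5.5458] v=[-0.7838]
Step 12: x=[5.4595] v=[-0.5753]
Step 13: x=[5.4086] v=[-0.3393]
Step 14: x=[5.3956] v=[-0.0870]
Step 15: x=[5.4210] v=[0.1694]
First v>=0 after going negative at step 15, time=2.2500

Answer: 2.2500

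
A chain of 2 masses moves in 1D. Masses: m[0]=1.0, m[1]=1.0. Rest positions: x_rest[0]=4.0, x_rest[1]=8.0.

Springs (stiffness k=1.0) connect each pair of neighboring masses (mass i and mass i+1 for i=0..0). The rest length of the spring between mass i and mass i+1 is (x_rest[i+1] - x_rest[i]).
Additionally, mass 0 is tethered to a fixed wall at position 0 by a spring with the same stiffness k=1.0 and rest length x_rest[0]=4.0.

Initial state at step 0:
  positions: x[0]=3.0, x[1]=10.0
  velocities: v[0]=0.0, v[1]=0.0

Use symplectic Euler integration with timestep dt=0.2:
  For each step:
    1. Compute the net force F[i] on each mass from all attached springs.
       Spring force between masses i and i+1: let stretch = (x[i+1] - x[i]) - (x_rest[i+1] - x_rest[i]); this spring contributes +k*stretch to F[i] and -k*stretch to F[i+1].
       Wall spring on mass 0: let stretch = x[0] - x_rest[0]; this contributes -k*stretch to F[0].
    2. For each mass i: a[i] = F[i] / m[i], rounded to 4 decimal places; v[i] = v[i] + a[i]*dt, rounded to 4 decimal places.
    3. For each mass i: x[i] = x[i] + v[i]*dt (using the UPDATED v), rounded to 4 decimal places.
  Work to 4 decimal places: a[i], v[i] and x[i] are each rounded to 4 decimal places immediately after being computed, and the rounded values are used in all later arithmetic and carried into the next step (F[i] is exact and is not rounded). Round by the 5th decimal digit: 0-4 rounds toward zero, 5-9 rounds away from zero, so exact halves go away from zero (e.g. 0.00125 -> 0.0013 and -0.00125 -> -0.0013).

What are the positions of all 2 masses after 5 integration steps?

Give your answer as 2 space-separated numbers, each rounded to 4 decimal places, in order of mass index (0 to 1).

Step 0: x=[3.0000 10.0000] v=[0.0000 0.0000]
Step 1: x=[3.1600 9.8800] v=[0.8000 -0.6000]
Step 2: x=[3.4624 9.6512] v=[1.5120 -1.1440]
Step 3: x=[3.8739 9.3348] v=[2.0573 -1.5818]
Step 4: x=[4.3488 8.9600] v=[2.3747 -1.8740]
Step 5: x=[4.8342 8.5608] v=[2.4272 -1.9962]

Answer: 4.8342 8.5608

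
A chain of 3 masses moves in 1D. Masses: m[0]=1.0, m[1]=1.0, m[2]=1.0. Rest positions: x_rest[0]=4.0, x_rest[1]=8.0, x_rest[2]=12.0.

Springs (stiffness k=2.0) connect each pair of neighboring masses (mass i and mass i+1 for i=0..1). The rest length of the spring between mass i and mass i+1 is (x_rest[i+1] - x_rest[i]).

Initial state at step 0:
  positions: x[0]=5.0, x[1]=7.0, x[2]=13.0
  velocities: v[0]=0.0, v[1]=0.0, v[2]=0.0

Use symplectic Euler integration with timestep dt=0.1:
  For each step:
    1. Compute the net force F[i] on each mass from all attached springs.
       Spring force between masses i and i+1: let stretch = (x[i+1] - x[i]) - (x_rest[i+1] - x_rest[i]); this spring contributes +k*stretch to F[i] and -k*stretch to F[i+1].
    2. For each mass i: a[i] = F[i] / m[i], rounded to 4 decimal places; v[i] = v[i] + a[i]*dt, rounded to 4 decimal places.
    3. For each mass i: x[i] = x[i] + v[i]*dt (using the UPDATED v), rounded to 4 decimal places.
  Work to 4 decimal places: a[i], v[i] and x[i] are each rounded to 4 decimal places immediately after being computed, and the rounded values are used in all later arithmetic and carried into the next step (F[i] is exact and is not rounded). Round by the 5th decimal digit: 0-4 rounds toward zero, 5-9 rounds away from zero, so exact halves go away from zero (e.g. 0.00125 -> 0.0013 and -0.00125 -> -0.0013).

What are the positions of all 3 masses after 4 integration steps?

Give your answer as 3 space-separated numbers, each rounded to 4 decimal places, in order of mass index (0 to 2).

Answer: 4.6351 7.7300 12.6351

Derivation:
Step 0: x=[5.0000 7.0000 13.0000] v=[0.0000 0.0000 0.0000]
Step 1: x=[4.9600 7.0800 12.9600] v=[-0.4000 0.8000 -0.4000]
Step 2: x=[4.8824 7.2352 12.8824] v=[-0.7760 1.5520 -0.7760]
Step 3: x=[4.7719 7.4563 12.7719] v=[-1.1054 2.2109 -1.1054]
Step 4: x=[4.6351 7.7300 12.6351] v=[-1.3685 2.7371 -1.3685]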